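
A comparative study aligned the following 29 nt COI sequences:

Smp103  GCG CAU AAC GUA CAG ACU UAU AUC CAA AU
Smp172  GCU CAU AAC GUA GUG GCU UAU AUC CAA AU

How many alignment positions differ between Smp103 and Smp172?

The sequences differ at positions 3 (G/U), 13 (C/G), 14 (A/U), 16 (A/G).
That gives 4 mismatches out of 29 aligned sites, so the Hamming distance is 4.

4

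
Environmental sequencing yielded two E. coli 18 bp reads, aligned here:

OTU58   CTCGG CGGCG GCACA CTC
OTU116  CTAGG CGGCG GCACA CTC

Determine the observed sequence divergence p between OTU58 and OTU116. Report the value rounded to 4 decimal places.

0.0556

Differing sites — 3:C/A.
There are 1 differences over 18 sites, so p = 1/18 = 0.0556.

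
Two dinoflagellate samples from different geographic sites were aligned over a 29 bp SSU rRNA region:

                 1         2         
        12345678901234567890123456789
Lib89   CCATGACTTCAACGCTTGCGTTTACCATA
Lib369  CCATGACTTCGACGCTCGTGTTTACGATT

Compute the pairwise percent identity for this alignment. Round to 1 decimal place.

The sequences differ at positions 11 (A/G), 17 (T/C), 19 (C/T), 26 (C/G), 29 (A/T).
24 of the 29 sites match, so the percent identity is 24/29 × 100 = 82.8%.

82.8%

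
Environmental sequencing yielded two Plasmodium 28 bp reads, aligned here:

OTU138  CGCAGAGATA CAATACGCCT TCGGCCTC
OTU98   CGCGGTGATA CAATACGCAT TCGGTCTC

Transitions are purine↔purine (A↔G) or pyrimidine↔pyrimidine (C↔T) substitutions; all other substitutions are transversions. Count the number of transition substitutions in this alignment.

2

Differing sites — 4:A/G (Ti); 6:A/T (Tv); 19:C/A (Tv); 25:C/T (Ti).
Of the 4 differences, 2 transitions and 2 transversions, so the answer is 2.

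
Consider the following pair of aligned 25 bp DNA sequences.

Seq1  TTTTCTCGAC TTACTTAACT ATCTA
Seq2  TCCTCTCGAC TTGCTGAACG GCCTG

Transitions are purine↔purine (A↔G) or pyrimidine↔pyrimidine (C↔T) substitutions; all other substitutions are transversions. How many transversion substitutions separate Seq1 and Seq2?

Differing sites — 2:T/C (Ti); 3:T/C (Ti); 13:A/G (Ti); 16:T/G (Tv); 20:T/G (Tv); 21:A/G (Ti); 22:T/C (Ti); 25:A/G (Ti).
Of the 8 differences, 6 transitions and 2 transversions, so the answer is 2.

2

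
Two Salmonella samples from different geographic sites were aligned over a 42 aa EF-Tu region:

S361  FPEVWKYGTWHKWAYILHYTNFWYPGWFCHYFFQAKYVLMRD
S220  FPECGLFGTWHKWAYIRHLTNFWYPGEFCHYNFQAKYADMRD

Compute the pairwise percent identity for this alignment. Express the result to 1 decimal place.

The sequences differ at positions 4 (V/C), 5 (W/G), 6 (K/L), 7 (Y/F), 17 (L/R), 19 (Y/L), 27 (W/E), 32 (F/N), 38 (V/A), 39 (L/D).
32 of the 42 sites match, so the percent identity is 32/42 × 100 = 76.2%.

76.2%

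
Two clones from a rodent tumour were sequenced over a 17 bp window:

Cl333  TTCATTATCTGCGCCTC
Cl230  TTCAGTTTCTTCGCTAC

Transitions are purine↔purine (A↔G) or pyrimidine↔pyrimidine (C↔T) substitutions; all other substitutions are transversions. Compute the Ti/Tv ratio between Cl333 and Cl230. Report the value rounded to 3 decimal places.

The sequences differ at positions 5 (T/G, transversion), 7 (A/T, transversion), 11 (G/T, transversion), 15 (C/T, transition), 16 (T/A, transversion).
Of the 5 differences, 1 transition and 4 transversions, so Ti/Tv = 1/4 = 0.250.

0.250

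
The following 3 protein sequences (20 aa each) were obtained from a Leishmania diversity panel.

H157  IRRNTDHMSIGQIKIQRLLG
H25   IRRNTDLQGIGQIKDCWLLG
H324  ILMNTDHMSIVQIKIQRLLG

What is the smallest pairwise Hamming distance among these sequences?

3

Pairwise Hamming distances:
  H157 vs H25: 6
  H157 vs H324: 3
  H25 vs H324: 9
The smallest is 3, between H157 and H324.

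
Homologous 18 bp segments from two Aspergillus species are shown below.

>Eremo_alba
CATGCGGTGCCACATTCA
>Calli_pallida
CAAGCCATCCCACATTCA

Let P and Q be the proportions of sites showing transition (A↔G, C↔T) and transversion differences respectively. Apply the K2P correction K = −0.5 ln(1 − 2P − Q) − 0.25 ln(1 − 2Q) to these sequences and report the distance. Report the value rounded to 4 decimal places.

Differing sites — 3:T/A (Tv); 6:G/C (Tv); 7:G/A (Ti); 9:G/C (Tv).
Of the 4 differences, 1 transition and 3 transversions over 18 sites: P = 1/18 = 0.055556, Q = 3/18 = 0.166667.
d = −0.5·ln(0.722221) − 0.25·ln(0.666666) = −0.5·(-0.325424) − 0.25·(-0.405466) = 0.2641.

0.2641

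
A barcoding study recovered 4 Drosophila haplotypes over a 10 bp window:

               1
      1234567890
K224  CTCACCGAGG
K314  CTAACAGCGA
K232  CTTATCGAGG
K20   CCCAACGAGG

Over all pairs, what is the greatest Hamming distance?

Pairwise Hamming distances:
  K224 vs K314: 4
  K224 vs K232: 2
  K224 vs K20: 2
  K314 vs K232: 5
  K314 vs K20: 6
  K232 vs K20: 3
The largest is 6, between K314 and K20.

6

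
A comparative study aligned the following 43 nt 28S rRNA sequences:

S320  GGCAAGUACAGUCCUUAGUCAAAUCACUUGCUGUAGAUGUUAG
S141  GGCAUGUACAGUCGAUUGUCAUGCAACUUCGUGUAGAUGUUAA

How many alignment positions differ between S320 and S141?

Mismatches occur at site 5 (A/U), site 14 (C/G), site 15 (U/A), site 17 (A/U), site 22 (A/U), site 23 (A/G), site 24 (U/C), site 25 (C/A), site 30 (G/C), site 31 (C/G), site 43 (G/A).
That gives 11 mismatches out of 43 aligned sites, so the Hamming distance is 11.

11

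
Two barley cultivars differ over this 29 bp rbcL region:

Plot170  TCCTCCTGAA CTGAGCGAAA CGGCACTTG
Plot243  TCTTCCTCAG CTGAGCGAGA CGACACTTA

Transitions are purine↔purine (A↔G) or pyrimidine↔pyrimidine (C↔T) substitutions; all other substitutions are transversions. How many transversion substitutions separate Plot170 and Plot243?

1

Mismatches occur at site 3 (C/T, transition), site 8 (G/C, transversion), site 10 (A/G, transition), site 19 (A/G, transition), site 23 (G/A, transition), site 29 (G/A, transition).
Of the 6 differences, 5 transitions and 1 transversion, so the answer is 1.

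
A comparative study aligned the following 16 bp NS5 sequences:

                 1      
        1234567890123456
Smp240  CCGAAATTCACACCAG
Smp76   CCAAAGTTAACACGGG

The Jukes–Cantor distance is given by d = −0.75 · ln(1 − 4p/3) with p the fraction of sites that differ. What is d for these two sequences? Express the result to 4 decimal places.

0.4042

Differing sites — 3:G/A; 6:A/G; 9:C/A; 14:C/G; 15:A/G.
p = 5/16 = 0.312500.
d = −0.75 · ln(1 − (4/3)·0.312500) = −0.75 · ln(0.583333) = −0.75 · (-0.538997) = 0.4042.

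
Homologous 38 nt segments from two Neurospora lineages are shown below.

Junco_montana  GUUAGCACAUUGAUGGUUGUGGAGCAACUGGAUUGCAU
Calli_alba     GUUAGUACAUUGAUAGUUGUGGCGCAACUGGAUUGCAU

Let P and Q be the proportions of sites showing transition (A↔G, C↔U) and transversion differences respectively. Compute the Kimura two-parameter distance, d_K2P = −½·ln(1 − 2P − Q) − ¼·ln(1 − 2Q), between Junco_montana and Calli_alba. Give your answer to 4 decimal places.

0.0841

Differing sites — 6:C/U (Ti); 15:G/A (Ti); 23:A/C (Tv).
Of the 3 differences, 2 transitions and 1 transversion over 38 sites: P = 2/38 = 0.052632, Q = 1/38 = 0.026316.
d = −0.5·ln(0.868420) − 0.25·ln(0.947368) = −0.5·(-0.141080) − 0.25·(-0.054068) = 0.0841.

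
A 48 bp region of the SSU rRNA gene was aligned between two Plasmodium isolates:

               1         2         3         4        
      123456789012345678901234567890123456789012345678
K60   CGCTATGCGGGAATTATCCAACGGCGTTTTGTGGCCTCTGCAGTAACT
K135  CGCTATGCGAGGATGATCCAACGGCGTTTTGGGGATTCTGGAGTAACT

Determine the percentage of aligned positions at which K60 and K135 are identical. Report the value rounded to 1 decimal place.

The sequences differ at positions 10 (G/A), 12 (A/G), 15 (T/G), 32 (T/G), 35 (C/A), 36 (C/T), 41 (C/G).
41 of the 48 sites match, so the percent identity is 41/48 × 100 = 85.4%.

85.4%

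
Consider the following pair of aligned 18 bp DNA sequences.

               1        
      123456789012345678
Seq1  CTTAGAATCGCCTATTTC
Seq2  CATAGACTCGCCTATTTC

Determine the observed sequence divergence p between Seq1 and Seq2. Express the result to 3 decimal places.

0.111

The sequences differ at positions 2 (T/A), 7 (A/C).
There are 2 differences over 18 sites, so p = 2/18 = 0.111.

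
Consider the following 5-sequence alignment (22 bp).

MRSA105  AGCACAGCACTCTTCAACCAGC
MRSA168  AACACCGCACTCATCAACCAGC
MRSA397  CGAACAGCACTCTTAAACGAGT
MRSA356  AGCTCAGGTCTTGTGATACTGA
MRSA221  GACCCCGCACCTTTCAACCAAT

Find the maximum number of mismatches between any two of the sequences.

14

Pairwise Hamming distances:
  MRSA105 vs MRSA168: 3
  MRSA105 vs MRSA397: 5
  MRSA105 vs MRSA356: 10
  MRSA105 vs MRSA221: 8
  MRSA168 vs MRSA397: 8
  MRSA168 vs MRSA356: 12
  MRSA168 vs MRSA221: 7
  MRSA397 vs MRSA356: 13
  MRSA397 vs MRSA221: 10
  MRSA356 vs MRSA221: 14
The largest is 14, between MRSA356 and MRSA221.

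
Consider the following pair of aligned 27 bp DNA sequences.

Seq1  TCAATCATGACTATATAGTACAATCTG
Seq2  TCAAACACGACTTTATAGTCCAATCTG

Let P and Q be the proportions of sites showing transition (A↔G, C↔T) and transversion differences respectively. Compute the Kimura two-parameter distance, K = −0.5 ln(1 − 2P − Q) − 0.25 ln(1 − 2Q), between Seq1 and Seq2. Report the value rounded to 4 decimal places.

0.1652

Differing sites — 5:T/A (Tv); 8:T/C (Ti); 13:A/T (Tv); 20:A/C (Tv).
Of the 4 differences, 1 transition and 3 transversions over 27 sites: P = 1/27 = 0.037037, Q = 3/27 = 0.111111.
d = −0.5·ln(0.814815) − 0.25·ln(0.777778) = −0.5·(-0.204794) − 0.25·(-0.251314) = 0.1652.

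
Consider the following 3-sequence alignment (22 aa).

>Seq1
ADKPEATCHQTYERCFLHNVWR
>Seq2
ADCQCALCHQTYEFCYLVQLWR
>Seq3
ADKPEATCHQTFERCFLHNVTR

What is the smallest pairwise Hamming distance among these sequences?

Pairwise Hamming distances:
  Seq1 vs Seq2: 9
  Seq1 vs Seq3: 2
  Seq2 vs Seq3: 11
The smallest is 2, between Seq1 and Seq3.

2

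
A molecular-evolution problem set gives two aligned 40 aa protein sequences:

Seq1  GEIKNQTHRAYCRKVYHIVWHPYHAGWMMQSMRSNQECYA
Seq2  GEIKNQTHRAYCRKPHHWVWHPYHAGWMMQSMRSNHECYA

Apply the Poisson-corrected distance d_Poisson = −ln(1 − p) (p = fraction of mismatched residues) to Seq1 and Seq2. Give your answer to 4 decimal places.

Differing sites — 15:V/P; 16:Y/H; 18:I/W; 36:Q/H.
p = 4/40 = 0.100000.
d = −ln(1 − 0.100000) = −ln(0.900000) = 0.1054.

0.1054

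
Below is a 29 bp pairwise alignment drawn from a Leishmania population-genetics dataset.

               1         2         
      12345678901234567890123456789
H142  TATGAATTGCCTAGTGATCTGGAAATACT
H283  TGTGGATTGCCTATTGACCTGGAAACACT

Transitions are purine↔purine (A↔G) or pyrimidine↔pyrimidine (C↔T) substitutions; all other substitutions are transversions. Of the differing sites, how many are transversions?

1

Differing sites — 2:A/G (Ti); 5:A/G (Ti); 14:G/T (Tv); 18:T/C (Ti); 26:T/C (Ti).
Of the 5 differences, 4 transitions and 1 transversion, so the answer is 1.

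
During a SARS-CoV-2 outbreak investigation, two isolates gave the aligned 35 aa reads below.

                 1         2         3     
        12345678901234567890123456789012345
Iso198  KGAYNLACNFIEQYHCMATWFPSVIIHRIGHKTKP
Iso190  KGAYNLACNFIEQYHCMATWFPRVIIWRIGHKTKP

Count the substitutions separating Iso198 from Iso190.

Mismatches occur at site 23 (S/R), site 27 (H/W).
That gives 2 mismatches out of 35 aligned sites, so the Hamming distance is 2.

2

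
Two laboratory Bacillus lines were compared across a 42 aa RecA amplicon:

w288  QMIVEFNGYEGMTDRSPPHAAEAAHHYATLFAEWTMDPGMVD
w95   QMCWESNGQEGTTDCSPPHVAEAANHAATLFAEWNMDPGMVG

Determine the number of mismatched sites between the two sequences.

The sequences differ at positions 3 (I/C), 4 (V/W), 6 (F/S), 9 (Y/Q), 12 (M/T), 15 (R/C), 20 (A/V), 25 (H/N), 27 (Y/A), 35 (T/N), 42 (D/G).
That gives 11 mismatches out of 42 aligned sites, so the Hamming distance is 11.

11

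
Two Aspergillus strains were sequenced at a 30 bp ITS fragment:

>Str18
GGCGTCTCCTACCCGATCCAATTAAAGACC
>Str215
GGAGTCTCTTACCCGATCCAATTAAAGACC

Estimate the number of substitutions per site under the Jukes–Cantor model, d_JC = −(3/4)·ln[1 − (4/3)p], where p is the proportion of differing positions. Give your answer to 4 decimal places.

Mismatches occur at site 3 (C→A), site 9 (C→T).
p = 2/30 = 0.066667.
d = −0.75 · ln(1 − (4/3)·0.066667) = −0.75 · ln(0.911111) = −0.75 · (-0.093091) = 0.0698.

0.0698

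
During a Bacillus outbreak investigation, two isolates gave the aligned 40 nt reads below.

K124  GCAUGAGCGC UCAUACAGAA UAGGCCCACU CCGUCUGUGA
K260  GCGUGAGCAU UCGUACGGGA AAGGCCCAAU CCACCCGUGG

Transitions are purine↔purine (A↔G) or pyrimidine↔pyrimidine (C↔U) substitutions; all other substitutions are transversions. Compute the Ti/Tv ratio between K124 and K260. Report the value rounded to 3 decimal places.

Differing sites — 3:A/G (Ti); 9:G/A (Ti); 10:C/U (Ti); 13:A/G (Ti); 17:A/G (Ti); 19:A/G (Ti); 21:U/A (Tv); 29:C/A (Tv); 33:G/A (Ti); 34:U/C (Ti); 36:U/C (Ti); 40:A/G (Ti).
Of the 12 differences, 10 transitions and 2 transversions, so Ti/Tv = 10/2 = 5.000.

5.000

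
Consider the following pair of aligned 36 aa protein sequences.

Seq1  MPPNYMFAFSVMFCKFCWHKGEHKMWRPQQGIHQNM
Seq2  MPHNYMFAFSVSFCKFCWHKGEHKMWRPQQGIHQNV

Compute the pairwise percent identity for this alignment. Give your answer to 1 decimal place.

91.7%

Differing sites — 3:P/H; 12:M/S; 36:M/V.
33 of the 36 sites match, so the percent identity is 33/36 × 100 = 91.7%.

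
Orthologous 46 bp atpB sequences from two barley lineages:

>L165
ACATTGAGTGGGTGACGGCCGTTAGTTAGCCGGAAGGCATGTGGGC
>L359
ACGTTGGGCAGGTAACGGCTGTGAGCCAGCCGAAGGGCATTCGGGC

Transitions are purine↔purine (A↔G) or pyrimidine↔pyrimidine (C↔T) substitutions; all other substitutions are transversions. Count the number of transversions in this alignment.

Differing sites — 3:A/G (Ti); 7:A/G (Ti); 9:T/C (Ti); 10:G/A (Ti); 14:G/A (Ti); 20:C/T (Ti); 23:T/G (Tv); 26:T/C (Ti); 27:T/C (Ti); 33:G/A (Ti); 35:A/G (Ti); 41:G/T (Tv); 42:T/C (Ti).
Of the 13 differences, 11 transitions and 2 transversions, so the answer is 2.

2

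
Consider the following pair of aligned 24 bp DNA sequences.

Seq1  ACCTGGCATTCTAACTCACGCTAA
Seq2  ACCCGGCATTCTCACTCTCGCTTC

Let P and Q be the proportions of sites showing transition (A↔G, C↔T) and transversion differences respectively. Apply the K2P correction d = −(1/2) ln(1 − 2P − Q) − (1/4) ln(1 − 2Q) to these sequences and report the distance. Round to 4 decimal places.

The sequences differ at positions 4 (T/C, transition), 13 (A/C, transversion), 18 (A/T, transversion), 23 (A/T, transversion), 24 (A/C, transversion).
Of the 5 differences, 1 transition and 4 transversions over 24 sites: P = 1/24 = 0.041667, Q = 4/24 = 0.166667.
d = −0.5·ln(0.749999) − 0.25·ln(0.666666) = −0.5·(-0.287683) − 0.25·(-0.405466) = 0.2452.

0.2452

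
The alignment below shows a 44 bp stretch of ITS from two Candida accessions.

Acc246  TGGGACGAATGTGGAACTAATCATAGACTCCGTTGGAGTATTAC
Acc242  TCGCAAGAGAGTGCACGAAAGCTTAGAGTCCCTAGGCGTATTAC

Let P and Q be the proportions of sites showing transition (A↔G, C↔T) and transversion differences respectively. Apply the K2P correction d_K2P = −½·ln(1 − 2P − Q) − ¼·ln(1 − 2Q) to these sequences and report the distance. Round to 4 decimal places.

The sequences differ at positions 2 (G/C, transversion), 4 (G/C, transversion), 6 (C/A, transversion), 9 (A/G, transition), 10 (T/A, transversion), 14 (G/C, transversion), 16 (A/C, transversion), 17 (C/G, transversion), 18 (T/A, transversion), 21 (T/G, transversion), 23 (A/T, transversion), 28 (C/G, transversion), 32 (G/C, transversion), 34 (T/A, transversion), 37 (A/C, transversion).
Of the 15 differences, 1 transition and 14 transversions over 44 sites: P = 1/44 = 0.022727, Q = 14/44 = 0.318182.
d = −0.5·ln(0.636364) − 0.25·ln(0.363636) = −0.5·(-0.451985) − 0.25·(-1.011602) = 0.4789.

0.4789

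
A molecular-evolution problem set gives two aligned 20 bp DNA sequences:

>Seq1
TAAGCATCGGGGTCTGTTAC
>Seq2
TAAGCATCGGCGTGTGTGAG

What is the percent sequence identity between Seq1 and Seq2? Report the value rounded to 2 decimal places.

80.00%

The sequences differ at positions 11 (G/C), 14 (C/G), 18 (T/G), 20 (C/G).
16 of the 20 sites match, so the percent identity is 16/20 × 100 = 80.00%.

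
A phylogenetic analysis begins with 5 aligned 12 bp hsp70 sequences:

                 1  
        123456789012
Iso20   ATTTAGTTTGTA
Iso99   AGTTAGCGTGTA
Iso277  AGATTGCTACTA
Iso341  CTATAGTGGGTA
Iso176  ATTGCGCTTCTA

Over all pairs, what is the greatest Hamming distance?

8

Pairwise Hamming distances:
  Iso20 vs Iso99: 3
  Iso20 vs Iso277: 6
  Iso20 vs Iso341: 4
  Iso20 vs Iso176: 4
  Iso99 vs Iso277: 5
  Iso99 vs Iso341: 5
  Iso99 vs Iso176: 5
  Iso277 vs Iso341: 7
  Iso277 vs Iso176: 5
  Iso341 vs Iso176: 8
The largest is 8, between Iso341 and Iso176.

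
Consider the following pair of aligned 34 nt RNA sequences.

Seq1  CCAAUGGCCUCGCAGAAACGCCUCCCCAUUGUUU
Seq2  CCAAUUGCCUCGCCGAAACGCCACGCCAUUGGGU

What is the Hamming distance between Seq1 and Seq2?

6

Differing sites — 6:G/U; 14:A/C; 23:U/A; 25:C/G; 32:U/G; 33:U/G.
That gives 6 mismatches out of 34 aligned sites, so the Hamming distance is 6.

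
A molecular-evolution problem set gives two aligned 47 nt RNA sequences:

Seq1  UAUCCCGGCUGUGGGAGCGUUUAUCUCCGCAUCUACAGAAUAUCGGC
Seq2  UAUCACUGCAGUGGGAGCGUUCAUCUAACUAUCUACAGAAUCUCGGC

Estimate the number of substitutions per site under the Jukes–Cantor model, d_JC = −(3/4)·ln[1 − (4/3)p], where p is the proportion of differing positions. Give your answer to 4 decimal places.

The sequences differ at positions 5 (C/A), 7 (G/U), 10 (U/A), 22 (U/C), 27 (C/A), 28 (C/A), 29 (G/C), 30 (C/U), 42 (A/C).
p = 9/47 = 0.191489.
d = −0.75 · ln(1 − (4/3)·0.191489) = −0.75 · ln(0.744681) = −0.75 · (-0.294799) = 0.2211.

0.2211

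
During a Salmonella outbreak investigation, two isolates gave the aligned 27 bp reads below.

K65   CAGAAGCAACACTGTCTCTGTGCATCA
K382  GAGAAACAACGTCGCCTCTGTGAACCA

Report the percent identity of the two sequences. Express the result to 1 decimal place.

The sequences differ at positions 1 (C/G), 6 (G/A), 11 (A/G), 12 (C/T), 13 (T/C), 15 (T/C), 23 (C/A), 25 (T/C).
19 of the 27 sites match, so the percent identity is 19/27 × 100 = 70.4%.

70.4%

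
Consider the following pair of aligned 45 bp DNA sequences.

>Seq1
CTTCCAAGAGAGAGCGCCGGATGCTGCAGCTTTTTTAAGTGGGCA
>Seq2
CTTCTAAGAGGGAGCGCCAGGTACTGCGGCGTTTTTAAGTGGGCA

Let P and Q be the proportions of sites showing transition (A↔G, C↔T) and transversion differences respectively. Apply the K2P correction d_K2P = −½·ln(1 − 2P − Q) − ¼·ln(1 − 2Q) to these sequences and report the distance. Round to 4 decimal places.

0.1818

Mismatches occur at site 5 (C↔T, transition), site 11 (A↔G, transition), site 19 (G↔A, transition), site 21 (A↔G, transition), site 23 (G↔A, transition), site 28 (A↔G, transition), site 31 (T↔G, transversion).
Of the 7 differences, 6 transitions and 1 transversion over 45 sites: P = 6/45 = 0.133333, Q = 1/45 = 0.022222.
d = −0.5·ln(0.711112) − 0.25·ln(0.955556) = −0.5·(-0.340925) − 0.25·(-0.045462) = 0.1818.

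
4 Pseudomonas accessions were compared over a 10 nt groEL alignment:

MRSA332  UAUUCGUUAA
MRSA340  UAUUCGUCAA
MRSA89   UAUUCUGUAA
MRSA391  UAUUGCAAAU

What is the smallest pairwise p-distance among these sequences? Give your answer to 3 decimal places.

0.100

Pairwise Hamming distances:
  MRSA332 vs MRSA340: 1
  MRSA332 vs MRSA89: 2
  MRSA332 vs MRSA391: 5
  MRSA340 vs MRSA89: 3
  MRSA340 vs MRSA391: 5
  MRSA89 vs MRSA391: 5
The smallest is 1 mismatch, between MRSA332 and MRSA340; p = 1/10 = 0.100.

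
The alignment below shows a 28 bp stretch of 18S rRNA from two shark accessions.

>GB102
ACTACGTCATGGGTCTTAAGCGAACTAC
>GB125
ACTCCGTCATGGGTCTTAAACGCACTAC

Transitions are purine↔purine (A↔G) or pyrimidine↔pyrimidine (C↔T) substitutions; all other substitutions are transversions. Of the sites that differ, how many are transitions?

1

Mismatches occur at site 4 (A→C, transversion), site 20 (G→A, transition), site 23 (A→C, transversion).
Of the 3 differences, 1 transition and 2 transversions, so the answer is 1.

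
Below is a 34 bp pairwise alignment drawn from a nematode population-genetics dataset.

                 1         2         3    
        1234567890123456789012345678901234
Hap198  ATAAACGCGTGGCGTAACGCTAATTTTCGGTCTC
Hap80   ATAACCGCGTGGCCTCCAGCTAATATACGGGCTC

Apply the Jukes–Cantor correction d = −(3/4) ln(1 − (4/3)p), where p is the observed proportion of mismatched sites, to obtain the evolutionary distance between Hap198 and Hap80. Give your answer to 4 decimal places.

The sequences differ at positions 5 (A/C), 14 (G/C), 16 (A/C), 17 (A/C), 18 (C/A), 25 (T/A), 27 (T/A), 31 (T/G).
p = 8/34 = 0.235294.
d = −0.75 · ln(1 − (4/3)·0.235294) = −0.75 · ln(0.686275) = −0.75 · (-0.376477) = 0.2824.

0.2824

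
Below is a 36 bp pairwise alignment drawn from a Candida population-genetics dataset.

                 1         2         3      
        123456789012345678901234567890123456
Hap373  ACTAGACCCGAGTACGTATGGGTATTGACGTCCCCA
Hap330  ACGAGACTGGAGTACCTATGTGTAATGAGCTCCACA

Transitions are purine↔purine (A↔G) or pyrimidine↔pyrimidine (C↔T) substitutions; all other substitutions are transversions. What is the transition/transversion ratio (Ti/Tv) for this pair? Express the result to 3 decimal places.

Differing sites — 3:T/G (Tv); 8:C/T (Ti); 9:C/G (Tv); 16:G/C (Tv); 21:G/T (Tv); 25:T/A (Tv); 29:C/G (Tv); 30:G/C (Tv); 34:C/A (Tv).
Of the 9 differences, 1 transition and 8 transversions, so Ti/Tv = 1/8 = 0.125.

0.125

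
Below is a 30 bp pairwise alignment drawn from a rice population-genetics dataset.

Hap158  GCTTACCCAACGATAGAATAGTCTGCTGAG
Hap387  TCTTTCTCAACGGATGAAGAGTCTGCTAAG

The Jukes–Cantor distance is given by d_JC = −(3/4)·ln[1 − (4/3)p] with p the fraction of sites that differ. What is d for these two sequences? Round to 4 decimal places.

0.3295

The sequences differ at positions 1 (G/T), 5 (A/T), 7 (C/T), 13 (A/G), 14 (T/A), 15 (A/T), 19 (T/G), 28 (G/A).
p = 8/30 = 0.266667.
d = −0.75 · ln(1 − (4/3)·0.266667) = −0.75 · ln(0.644444) = −0.75 · (-0.439367) = 0.3295.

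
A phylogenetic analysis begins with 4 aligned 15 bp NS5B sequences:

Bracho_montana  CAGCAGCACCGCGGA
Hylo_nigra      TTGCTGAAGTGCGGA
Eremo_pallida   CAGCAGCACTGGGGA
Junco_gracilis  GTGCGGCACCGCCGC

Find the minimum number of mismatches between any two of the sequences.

Pairwise Hamming distances:
  Bracho_montana vs Hylo_nigra: 6
  Bracho_montana vs Eremo_pallida: 2
  Bracho_montana vs Junco_gracilis: 5
  Hylo_nigra vs Eremo_pallida: 6
  Hylo_nigra vs Junco_gracilis: 7
  Eremo_pallida vs Junco_gracilis: 7
The smallest is 2, between Bracho_montana and Eremo_pallida.

2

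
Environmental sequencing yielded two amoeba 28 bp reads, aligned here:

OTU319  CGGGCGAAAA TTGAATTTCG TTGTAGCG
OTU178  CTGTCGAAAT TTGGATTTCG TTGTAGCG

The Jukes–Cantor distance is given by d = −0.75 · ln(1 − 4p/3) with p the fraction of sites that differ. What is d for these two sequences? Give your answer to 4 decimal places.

The sequences differ at positions 2 (G/T), 4 (G/T), 10 (A/T), 14 (A/G).
p = 4/28 = 0.142857.
d = −0.75 · ln(1 − (4/3)·0.142857) = −0.75 · ln(0.809524) = −0.75 · (-0.211309) = 0.1585.

0.1585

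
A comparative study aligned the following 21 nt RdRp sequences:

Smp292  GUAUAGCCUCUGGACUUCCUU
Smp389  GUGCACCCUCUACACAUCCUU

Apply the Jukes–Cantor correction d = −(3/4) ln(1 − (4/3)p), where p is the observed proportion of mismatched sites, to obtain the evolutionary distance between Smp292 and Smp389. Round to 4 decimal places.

0.3597

Mismatches occur at site 3 (A↔G), site 4 (U↔C), site 6 (G↔C), site 12 (G↔A), site 13 (G↔C), site 16 (U↔A).
p = 6/21 = 0.285714.
d = −0.75 · ln(1 − (4/3)·0.285714) = −0.75 · ln(0.619048) = −0.75 · (-0.479572) = 0.3597.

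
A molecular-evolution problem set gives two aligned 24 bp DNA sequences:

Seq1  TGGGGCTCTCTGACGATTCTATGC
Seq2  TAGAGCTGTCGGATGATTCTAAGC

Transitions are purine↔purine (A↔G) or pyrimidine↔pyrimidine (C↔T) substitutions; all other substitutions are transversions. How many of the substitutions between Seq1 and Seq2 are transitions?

3

The sequences differ at positions 2 (G/A, transition), 4 (G/A, transition), 8 (C/G, transversion), 11 (T/G, transversion), 14 (C/T, transition), 22 (T/A, transversion).
Of the 6 differences, 3 transitions and 3 transversions, so the answer is 3.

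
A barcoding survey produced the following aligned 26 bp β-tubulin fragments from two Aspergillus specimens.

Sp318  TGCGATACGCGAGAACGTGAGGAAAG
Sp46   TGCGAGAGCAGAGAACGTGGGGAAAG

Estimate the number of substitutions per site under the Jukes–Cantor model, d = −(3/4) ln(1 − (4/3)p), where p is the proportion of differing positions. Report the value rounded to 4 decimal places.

0.2222

Differing sites — 6:T/G; 8:C/G; 9:G/C; 10:C/A; 20:A/G.
p = 5/26 = 0.192308.
d = −0.75 · ln(1 − (4/3)·0.192308) = −0.75 · ln(0.743589) = −0.75 · (-0.296267) = 0.2222.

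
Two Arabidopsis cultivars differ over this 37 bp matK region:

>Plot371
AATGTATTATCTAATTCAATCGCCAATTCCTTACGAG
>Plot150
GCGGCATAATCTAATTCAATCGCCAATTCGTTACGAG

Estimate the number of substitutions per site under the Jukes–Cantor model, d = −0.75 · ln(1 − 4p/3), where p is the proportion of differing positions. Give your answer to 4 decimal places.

Differing sites — 1:A/G; 2:A/C; 3:T/G; 5:T/C; 8:T/A; 30:C/G.
p = 6/37 = 0.162162.
d = −0.75 · ln(1 − (4/3)·0.162162) = −0.75 · ln(0.783784) = −0.75 · (-0.243622) = 0.1827.

0.1827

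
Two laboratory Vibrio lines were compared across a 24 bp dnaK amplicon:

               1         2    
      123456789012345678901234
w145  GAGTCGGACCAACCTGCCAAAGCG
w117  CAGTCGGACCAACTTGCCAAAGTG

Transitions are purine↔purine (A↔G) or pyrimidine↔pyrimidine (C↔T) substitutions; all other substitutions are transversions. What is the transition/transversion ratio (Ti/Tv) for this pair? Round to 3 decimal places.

2.000

The sequences differ at positions 1 (G/C, transversion), 14 (C/T, transition), 23 (C/T, transition).
Of the 3 differences, 2 transitions and 1 transversion, so Ti/Tv = 2/1 = 2.000.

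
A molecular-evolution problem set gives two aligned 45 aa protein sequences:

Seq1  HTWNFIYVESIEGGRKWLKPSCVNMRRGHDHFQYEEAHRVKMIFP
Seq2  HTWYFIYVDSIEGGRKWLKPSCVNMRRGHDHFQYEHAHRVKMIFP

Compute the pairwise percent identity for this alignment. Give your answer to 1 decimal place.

The sequences differ at positions 4 (N/Y), 9 (E/D), 36 (E/H).
42 of the 45 sites match, so the percent identity is 42/45 × 100 = 93.3%.

93.3%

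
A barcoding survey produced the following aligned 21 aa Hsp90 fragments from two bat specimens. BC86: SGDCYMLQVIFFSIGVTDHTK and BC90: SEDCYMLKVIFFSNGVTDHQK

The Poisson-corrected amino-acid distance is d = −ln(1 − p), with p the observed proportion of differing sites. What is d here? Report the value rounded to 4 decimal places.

Mismatches occur at site 2 (G→E), site 8 (Q→K), site 14 (I→N), site 20 (T→Q).
p = 4/21 = 0.190476.
d = −ln(1 − 0.190476) = −ln(0.809524) = 0.2113.

0.2113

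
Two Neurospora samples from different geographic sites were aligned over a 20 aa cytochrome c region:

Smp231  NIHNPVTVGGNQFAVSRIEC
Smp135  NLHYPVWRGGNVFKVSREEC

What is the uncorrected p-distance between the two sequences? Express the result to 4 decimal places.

0.3500

Differing sites — 2:I/L; 4:N/Y; 7:T/W; 8:V/R; 12:Q/V; 14:A/K; 18:I/E.
There are 7 differences over 20 sites, so p = 7/20 = 0.3500.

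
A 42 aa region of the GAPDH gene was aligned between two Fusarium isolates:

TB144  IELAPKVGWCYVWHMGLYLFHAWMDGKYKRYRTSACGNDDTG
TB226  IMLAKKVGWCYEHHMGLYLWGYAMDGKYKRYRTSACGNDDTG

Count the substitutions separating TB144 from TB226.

The sequences differ at positions 2 (E/M), 5 (P/K), 12 (V/E), 13 (W/H), 20 (F/W), 21 (H/G), 22 (A/Y), 23 (W/A).
That gives 8 mismatches out of 42 aligned sites, so the Hamming distance is 8.

8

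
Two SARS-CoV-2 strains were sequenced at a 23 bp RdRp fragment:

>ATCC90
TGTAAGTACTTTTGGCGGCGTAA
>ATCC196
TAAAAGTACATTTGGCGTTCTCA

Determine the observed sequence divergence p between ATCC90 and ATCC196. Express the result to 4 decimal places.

Differing sites — 2:G/A; 3:T/A; 10:T/A; 18:G/T; 19:C/T; 20:G/C; 22:A/C.
There are 7 differences over 23 sites, so p = 7/23 = 0.3043.

0.3043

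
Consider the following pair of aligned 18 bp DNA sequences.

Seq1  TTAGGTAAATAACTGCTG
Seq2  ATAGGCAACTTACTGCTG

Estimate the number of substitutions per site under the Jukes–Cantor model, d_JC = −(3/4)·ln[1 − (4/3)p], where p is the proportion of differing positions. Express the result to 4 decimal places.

0.2635

Differing sites — 1:T/A; 6:T/C; 9:A/C; 11:A/T.
p = 4/18 = 0.222222.
d = −0.75 · ln(1 − (4/3)·0.222222) = −0.75 · ln(0.703704) = −0.75 · (-0.351397) = 0.2635.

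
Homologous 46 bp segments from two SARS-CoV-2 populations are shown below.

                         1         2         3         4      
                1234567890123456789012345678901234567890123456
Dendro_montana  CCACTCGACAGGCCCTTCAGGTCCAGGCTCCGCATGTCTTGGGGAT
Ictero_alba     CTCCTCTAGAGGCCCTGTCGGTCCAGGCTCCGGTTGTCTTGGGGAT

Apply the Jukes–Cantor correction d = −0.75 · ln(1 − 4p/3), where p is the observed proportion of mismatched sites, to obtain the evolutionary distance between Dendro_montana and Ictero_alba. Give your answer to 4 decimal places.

The sequences differ at positions 2 (C/T), 3 (A/C), 7 (G/T), 9 (C/G), 17 (T/G), 18 (C/T), 19 (A/C), 33 (C/G), 34 (A/T).
p = 9/46 = 0.195652.
d = −0.75 · ln(1 − (4/3)·0.195652) = −0.75 · ln(0.739131) = −0.75 · (-0.302280) = 0.2267.

0.2267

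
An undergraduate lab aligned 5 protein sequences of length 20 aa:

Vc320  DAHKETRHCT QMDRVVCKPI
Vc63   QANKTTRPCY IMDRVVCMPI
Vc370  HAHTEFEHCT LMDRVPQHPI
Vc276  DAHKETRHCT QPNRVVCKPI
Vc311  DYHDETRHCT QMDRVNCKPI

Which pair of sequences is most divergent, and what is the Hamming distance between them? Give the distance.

Pairwise Hamming distances:
  Vc320 vs Vc63: 7
  Vc320 vs Vc370: 8
  Vc320 vs Vc276: 2
  Vc320 vs Vc311: 3
  Vc63 vs Vc370: 12
  Vc63 vs Vc276: 9
  Vc63 vs Vc311: 10
  Vc370 vs Vc276: 10
  Vc370 vs Vc311: 9
  Vc276 vs Vc311: 5
The largest is 12, between Vc63 and Vc370.

12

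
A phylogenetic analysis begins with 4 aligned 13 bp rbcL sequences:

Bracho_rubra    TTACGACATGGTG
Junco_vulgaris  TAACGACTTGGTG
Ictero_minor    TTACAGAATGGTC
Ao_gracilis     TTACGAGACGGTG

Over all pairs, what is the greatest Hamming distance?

Pairwise Hamming distances:
  Bracho_rubra vs Junco_vulgaris: 2
  Bracho_rubra vs Ictero_minor: 4
  Bracho_rubra vs Ao_gracilis: 2
  Junco_vulgaris vs Ictero_minor: 6
  Junco_vulgaris vs Ao_gracilis: 4
  Ictero_minor vs Ao_gracilis: 5
The largest is 6, between Junco_vulgaris and Ictero_minor.

6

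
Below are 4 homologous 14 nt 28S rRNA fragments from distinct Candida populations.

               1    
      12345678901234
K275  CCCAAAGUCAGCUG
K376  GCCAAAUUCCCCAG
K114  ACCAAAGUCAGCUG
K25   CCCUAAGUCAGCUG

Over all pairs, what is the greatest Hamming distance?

Pairwise Hamming distances:
  K275 vs K376: 5
  K275 vs K114: 1
  K275 vs K25: 1
  K376 vs K114: 5
  K376 vs K25: 6
  K114 vs K25: 2
The largest is 6, between K376 and K25.

6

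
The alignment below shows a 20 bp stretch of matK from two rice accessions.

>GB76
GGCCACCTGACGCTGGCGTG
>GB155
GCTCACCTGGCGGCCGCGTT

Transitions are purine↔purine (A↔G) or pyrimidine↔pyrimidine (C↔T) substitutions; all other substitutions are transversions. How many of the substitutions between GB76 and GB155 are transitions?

3

The sequences differ at positions 2 (G/C, transversion), 3 (C/T, transition), 10 (A/G, transition), 13 (C/G, transversion), 14 (T/C, transition), 15 (G/C, transversion), 20 (G/T, transversion).
Of the 7 differences, 3 transitions and 4 transversions, so the answer is 3.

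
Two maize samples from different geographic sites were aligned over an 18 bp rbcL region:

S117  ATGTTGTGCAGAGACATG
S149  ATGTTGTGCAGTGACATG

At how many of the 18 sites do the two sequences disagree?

The sequences differ at position 12 (A/T).
That gives 1 mismatch out of 18 aligned sites, so the Hamming distance is 1.

1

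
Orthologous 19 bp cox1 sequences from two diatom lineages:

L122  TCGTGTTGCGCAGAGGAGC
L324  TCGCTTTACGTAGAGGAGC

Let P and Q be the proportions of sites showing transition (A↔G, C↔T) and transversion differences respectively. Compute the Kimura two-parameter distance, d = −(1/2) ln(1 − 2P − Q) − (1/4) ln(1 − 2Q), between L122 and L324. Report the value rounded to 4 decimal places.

0.2576

The sequences differ at positions 4 (T/C, transition), 5 (G/T, transversion), 8 (G/A, transition), 11 (C/T, transition).
Of the 4 differences, 3 transitions and 1 transversion over 19 sites: P = 3/19 = 0.157895, Q = 1/19 = 0.052632.
d = −0.5·ln(0.631578) − 0.25·ln(0.894736) = −0.5·(-0.459534) − 0.25·(-0.111227) = 0.2576.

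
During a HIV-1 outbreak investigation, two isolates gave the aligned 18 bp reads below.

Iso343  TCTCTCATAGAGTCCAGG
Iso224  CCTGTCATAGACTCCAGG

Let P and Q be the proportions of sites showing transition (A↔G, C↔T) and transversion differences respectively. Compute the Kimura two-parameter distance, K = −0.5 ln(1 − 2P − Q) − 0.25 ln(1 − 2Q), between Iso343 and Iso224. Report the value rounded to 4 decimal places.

Differing sites — 1:T/C (Ti); 4:C/G (Tv); 12:G/C (Tv).
Of the 3 differences, 1 transition and 2 transversions over 18 sites: P = 1/18 = 0.055556, Q = 2/18 = 0.111111.
d = −0.5·ln(0.777777) − 0.25·ln(0.777778) = −0.5·(-0.251315) − 0.25·(-0.251314) = 0.1885.

0.1885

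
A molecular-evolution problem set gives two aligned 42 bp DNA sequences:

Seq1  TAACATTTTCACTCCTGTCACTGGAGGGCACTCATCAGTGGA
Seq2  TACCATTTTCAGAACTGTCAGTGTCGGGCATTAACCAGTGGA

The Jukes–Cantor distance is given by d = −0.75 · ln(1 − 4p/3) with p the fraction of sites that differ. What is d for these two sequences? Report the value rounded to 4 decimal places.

0.2865

Mismatches occur at site 3 (A→C), site 12 (C→G), site 13 (T→A), site 14 (C→A), site 21 (C→G), site 24 (G→T), site 25 (A→C), site 31 (C→T), site 33 (C→A), site 35 (T→C).
p = 10/42 = 0.238095.
d = −0.75 · ln(1 − (4/3)·0.238095) = −0.75 · ln(0.682540) = −0.75 · (-0.381934) = 0.2865.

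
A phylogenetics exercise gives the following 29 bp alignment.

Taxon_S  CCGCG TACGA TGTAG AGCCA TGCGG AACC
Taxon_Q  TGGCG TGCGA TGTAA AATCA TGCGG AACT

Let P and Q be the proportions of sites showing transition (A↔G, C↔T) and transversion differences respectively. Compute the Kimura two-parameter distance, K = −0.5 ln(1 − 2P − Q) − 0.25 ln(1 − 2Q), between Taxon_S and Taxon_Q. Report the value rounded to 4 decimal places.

0.3152

The sequences differ at positions 1 (C/T, transition), 2 (C/G, transversion), 7 (A/G, transition), 15 (G/A, transition), 17 (G/A, transition), 18 (C/T, transition), 29 (C/T, transition).
Of the 7 differences, 6 transitions and 1 transversion over 29 sites: P = 6/29 = 0.206897, Q = 1/29 = 0.034483.
d = −0.5·ln(0.551723) − 0.25·ln(0.931034) = −0.5·(-0.594709) − 0.25·(-0.071459) = 0.3152.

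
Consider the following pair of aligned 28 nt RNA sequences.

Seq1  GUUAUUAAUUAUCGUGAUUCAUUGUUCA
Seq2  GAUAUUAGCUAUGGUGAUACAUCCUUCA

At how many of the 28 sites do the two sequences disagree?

Mismatches occur at site 2 (U↔A), site 8 (A↔G), site 9 (U↔C), site 13 (C↔G), site 19 (U↔A), site 23 (U↔C), site 24 (G↔C).
That gives 7 mismatches out of 28 aligned sites, so the Hamming distance is 7.

7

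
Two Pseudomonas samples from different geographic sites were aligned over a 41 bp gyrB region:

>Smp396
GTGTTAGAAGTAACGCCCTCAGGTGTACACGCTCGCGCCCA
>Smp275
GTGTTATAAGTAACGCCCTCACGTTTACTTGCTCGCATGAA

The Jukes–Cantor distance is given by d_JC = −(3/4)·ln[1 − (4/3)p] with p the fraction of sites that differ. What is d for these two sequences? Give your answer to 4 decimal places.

Mismatches occur at site 7 (G↔T), site 22 (G↔C), site 25 (G↔T), site 29 (A↔T), site 30 (C↔T), site 37 (G↔A), site 38 (C↔T), site 39 (C↔G), site 40 (C↔A).
p = 9/41 = 0.219512.
d = −0.75 · ln(1 − (4/3)·0.219512) = −0.75 · ln(0.707317) = −0.75 · (-0.346276) = 0.2597.

0.2597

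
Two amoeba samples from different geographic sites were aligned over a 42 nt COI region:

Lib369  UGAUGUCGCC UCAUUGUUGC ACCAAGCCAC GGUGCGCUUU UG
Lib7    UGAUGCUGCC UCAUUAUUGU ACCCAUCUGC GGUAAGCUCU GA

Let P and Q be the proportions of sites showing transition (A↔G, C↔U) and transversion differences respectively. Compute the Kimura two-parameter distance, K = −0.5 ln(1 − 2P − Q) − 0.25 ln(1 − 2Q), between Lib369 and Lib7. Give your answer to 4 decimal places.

0.4238

The sequences differ at positions 6 (U/C, transition), 7 (C/U, transition), 16 (G/A, transition), 20 (C/U, transition), 24 (A/C, transversion), 26 (G/U, transversion), 28 (C/U, transition), 29 (A/G, transition), 34 (G/A, transition), 35 (C/A, transversion), 39 (U/C, transition), 41 (U/G, transversion), 42 (G/A, transition).
Of the 13 differences, 9 transitions and 4 transversions over 42 sites: P = 9/42 = 0.214286, Q = 4/42 = 0.095238.
d = −0.5·ln(0.476190) − 0.25·ln(0.809524) = −0.5·(-0.741938) − 0.25·(-0.211309) = 0.4238.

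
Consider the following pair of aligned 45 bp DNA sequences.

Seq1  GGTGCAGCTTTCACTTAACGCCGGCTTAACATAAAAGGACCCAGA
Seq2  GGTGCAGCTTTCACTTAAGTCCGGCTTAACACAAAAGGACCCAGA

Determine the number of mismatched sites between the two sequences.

Mismatches occur at site 19 (C/G), site 20 (G/T), site 32 (T/C).
That gives 3 mismatches out of 45 aligned sites, so the Hamming distance is 3.

3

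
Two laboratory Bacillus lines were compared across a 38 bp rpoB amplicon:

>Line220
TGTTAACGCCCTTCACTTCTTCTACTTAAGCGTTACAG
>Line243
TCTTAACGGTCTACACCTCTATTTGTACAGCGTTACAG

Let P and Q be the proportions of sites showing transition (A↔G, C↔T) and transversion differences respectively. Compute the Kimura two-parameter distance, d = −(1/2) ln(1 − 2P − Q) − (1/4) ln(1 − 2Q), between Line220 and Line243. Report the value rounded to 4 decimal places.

0.3664

Differing sites — 2:G/C (Tv); 9:C/G (Tv); 10:C/T (Ti); 13:T/A (Tv); 17:T/C (Ti); 21:T/A (Tv); 22:C/T (Ti); 24:A/T (Tv); 25:C/G (Tv); 27:T/A (Tv); 28:A/C (Tv).
Of the 11 differences, 3 transitions and 8 transversions over 38 sites: P = 3/38 = 0.078947, Q = 8/38 = 0.210526.
d = −0.5·ln(0.631580) − 0.25·ln(0.578948) = −0.5·(-0.459531) − 0.25·(-0.546543) = 0.3664.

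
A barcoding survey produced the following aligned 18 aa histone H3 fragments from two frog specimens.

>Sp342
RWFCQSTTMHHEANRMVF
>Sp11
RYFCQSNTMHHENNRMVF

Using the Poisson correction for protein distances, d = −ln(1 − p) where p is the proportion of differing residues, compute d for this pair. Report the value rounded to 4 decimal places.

0.1823

Mismatches occur at site 2 (W/Y), site 7 (T/N), site 13 (A/N).
p = 3/18 = 0.166667.
d = −ln(1 − 0.166667) = −ln(0.833333) = 0.1823.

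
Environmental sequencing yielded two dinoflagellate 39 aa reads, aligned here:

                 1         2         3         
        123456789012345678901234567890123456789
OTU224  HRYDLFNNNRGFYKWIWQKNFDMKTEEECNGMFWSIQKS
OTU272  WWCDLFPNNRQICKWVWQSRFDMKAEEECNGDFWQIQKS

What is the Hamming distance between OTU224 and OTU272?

Mismatches occur at site 1 (H↔W), site 2 (R↔W), site 3 (Y↔C), site 7 (N↔P), site 11 (G↔Q), site 12 (F↔I), site 13 (Y↔C), site 16 (I↔V), site 19 (K↔S), site 20 (N↔R), site 25 (T↔A), site 32 (M↔D), site 35 (S↔Q).
That gives 13 mismatches out of 39 aligned sites, so the Hamming distance is 13.

13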